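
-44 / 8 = -11 / 2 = -5.50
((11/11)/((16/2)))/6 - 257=-12335/48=-256.98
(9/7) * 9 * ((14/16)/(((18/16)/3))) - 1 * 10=17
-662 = -662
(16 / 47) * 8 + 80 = 3888 / 47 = 82.72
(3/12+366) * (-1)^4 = 1465/4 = 366.25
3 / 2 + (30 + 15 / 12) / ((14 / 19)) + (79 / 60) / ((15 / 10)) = 112867 / 2520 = 44.79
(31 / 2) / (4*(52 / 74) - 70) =-1147 / 4972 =-0.23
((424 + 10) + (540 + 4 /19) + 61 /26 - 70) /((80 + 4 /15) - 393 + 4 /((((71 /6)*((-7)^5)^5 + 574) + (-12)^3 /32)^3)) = -5798841224007521639219308963383074560412737903104569440819635575829469852305 /2000416504713930125295239658825548372647417164161076698242172712394523967722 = -2.90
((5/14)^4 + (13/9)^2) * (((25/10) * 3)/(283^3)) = 32714645/47018114484768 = 0.00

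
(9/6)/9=1/6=0.17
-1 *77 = -77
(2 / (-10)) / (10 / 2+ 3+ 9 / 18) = -2 / 85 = -0.02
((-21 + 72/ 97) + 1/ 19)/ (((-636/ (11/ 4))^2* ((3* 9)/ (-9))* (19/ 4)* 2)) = 2252899/ 169970837184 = 0.00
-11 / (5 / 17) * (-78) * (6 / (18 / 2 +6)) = 1166.88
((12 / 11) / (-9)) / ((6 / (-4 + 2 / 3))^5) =12500 / 1948617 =0.01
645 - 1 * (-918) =1563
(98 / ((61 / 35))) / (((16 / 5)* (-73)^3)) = -8575 / 189840296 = -0.00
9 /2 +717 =1443 /2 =721.50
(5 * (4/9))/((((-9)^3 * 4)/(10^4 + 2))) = -16670/2187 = -7.62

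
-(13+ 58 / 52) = -367 / 26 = -14.12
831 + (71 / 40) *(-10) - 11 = 3209 / 4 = 802.25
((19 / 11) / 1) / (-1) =-19 / 11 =-1.73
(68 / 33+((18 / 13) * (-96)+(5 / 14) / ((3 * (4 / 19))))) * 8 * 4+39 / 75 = -312986461 / 75075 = -4168.98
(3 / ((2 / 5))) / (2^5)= 15 / 64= 0.23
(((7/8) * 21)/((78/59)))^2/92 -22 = -79208455/3980288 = -19.90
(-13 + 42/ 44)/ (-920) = 53/ 4048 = 0.01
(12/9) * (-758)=-3032/3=-1010.67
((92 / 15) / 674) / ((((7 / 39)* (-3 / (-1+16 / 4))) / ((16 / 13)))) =-736 / 11795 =-0.06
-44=-44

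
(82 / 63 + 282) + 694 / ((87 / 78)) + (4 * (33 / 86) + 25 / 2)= 144480493 / 157122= 919.54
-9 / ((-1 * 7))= 1.29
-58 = -58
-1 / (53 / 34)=-34 / 53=-0.64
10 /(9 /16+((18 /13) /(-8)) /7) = 14560 /783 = 18.60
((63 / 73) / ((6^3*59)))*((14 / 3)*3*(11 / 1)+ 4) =553 / 51684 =0.01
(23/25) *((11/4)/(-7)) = -253/700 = -0.36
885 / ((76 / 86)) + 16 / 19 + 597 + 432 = 77189 / 38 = 2031.29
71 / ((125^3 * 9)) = 71 / 17578125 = 0.00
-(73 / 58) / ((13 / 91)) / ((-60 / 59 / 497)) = 14984053 / 3480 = 4305.76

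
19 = 19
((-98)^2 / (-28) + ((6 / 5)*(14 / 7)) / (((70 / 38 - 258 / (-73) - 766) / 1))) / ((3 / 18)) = -10855895514 / 5274925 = -2058.02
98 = 98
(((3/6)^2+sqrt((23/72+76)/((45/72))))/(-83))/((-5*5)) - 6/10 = -4979/8300+sqrt(1099)/6225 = -0.59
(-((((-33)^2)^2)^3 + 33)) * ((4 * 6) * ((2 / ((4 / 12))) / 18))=-13343116119623879952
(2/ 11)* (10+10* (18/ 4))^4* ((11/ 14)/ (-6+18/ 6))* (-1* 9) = 27451875/ 7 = 3921696.43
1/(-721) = -1/721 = -0.00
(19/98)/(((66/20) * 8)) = 95/12936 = 0.01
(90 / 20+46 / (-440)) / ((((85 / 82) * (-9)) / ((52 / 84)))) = -515411 / 1767150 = -0.29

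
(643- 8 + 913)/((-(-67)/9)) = 13932/67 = 207.94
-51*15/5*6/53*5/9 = -510/53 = -9.62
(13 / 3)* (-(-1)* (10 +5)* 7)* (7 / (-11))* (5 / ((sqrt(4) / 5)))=-79625 / 22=-3619.32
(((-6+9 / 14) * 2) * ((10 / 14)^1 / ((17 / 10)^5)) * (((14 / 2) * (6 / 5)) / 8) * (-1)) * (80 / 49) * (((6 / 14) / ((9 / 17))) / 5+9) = 28860000000 / 3409076657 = 8.47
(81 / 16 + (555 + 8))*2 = 9089 / 8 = 1136.12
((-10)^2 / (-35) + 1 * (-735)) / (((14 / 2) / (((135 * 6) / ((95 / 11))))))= -9886.18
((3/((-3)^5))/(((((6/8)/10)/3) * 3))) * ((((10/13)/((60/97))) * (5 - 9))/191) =7760/1810107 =0.00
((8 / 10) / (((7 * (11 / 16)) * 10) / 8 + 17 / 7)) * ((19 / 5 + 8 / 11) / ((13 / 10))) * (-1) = -297472 / 901615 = -0.33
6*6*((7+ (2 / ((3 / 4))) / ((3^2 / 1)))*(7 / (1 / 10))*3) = 55160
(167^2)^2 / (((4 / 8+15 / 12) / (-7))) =-3111185284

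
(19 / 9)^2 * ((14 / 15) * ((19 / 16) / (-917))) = -6859 / 1273320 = -0.01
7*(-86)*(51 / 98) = -2193 / 7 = -313.29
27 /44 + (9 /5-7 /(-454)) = 121307 /49940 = 2.43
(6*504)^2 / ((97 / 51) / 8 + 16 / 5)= 18654935040 / 7013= 2660050.63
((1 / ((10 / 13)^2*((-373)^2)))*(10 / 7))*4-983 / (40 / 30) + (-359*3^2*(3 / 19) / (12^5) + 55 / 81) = -5652493362519637 / 7674043991040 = -736.57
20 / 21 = 0.95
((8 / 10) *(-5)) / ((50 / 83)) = -166 / 25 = -6.64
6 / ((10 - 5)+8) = 6 / 13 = 0.46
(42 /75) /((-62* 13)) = -7 /10075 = -0.00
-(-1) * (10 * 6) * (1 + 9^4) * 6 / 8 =295290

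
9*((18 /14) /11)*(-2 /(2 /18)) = -1458 /77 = -18.94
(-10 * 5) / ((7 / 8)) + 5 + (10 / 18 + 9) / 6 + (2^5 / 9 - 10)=-10772 / 189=-56.99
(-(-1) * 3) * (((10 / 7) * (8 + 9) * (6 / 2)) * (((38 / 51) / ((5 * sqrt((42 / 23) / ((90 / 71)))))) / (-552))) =-19 * sqrt(171465) / 160034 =-0.05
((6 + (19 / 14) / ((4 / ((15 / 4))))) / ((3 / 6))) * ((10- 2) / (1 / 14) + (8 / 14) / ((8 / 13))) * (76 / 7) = 17832.92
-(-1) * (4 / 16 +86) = 345 / 4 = 86.25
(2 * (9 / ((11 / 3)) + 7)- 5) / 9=17 / 11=1.55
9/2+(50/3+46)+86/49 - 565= -145847/294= -496.08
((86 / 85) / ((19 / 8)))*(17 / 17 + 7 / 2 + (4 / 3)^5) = 291368 / 78489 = 3.71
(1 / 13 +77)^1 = 1002 / 13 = 77.08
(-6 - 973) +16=-963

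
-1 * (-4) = 4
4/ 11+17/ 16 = 251/ 176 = 1.43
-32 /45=-0.71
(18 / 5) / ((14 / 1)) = 9 / 35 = 0.26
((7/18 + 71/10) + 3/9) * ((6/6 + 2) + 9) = 1408/15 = 93.87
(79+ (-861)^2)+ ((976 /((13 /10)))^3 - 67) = 931342884601 /2197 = 423915741.74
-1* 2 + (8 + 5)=11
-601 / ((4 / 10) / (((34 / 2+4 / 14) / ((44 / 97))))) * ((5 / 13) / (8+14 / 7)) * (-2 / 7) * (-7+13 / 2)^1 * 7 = -3206335 / 1456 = -2202.15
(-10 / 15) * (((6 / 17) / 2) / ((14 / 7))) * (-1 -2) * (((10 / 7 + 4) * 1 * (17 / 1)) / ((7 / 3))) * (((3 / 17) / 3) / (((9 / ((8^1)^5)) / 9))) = 11206656 / 833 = 13453.37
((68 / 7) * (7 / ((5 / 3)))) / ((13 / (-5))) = -204 / 13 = -15.69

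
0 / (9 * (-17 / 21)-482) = 0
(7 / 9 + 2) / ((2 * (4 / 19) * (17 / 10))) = 2375 / 612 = 3.88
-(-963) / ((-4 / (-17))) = 16371 / 4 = 4092.75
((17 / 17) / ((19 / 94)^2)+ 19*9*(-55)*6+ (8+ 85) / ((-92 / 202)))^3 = -830745701340014852892646973 / 4579257873016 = -181414920141386.90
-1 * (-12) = 12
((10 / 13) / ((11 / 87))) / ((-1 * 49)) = -870 / 7007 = -0.12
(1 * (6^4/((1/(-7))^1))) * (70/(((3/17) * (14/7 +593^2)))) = -10.23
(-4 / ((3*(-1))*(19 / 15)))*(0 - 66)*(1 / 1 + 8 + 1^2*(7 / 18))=-37180 / 57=-652.28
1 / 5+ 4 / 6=13 / 15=0.87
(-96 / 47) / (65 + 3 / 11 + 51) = -1056 / 60113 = -0.02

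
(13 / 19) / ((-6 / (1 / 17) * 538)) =-13 / 1042644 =-0.00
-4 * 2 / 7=-8 / 7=-1.14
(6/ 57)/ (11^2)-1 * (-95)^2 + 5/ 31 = -643191168/ 71269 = -9024.84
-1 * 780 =-780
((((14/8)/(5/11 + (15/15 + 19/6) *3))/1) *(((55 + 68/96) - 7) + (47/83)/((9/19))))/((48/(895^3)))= 3292561336054375/32700672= 100687879.93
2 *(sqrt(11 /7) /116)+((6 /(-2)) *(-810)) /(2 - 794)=-135 /44+sqrt(77) /406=-3.05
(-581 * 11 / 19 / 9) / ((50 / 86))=-274813 / 4275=-64.28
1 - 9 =-8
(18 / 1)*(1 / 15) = 6 / 5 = 1.20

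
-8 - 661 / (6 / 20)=-6634 / 3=-2211.33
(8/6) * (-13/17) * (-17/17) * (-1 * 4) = -208/51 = -4.08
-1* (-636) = 636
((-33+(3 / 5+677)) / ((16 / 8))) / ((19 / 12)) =19338 / 95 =203.56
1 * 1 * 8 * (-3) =-24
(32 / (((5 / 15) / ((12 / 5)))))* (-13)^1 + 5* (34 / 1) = -14126 / 5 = -2825.20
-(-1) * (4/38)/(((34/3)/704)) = 2112/323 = 6.54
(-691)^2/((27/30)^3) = 477481000/729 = 654980.80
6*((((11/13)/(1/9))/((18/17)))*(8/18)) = 748/39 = 19.18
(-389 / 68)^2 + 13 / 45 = 33.01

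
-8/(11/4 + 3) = -32/23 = -1.39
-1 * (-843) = 843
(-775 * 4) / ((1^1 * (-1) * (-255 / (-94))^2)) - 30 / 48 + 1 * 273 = 14432891 / 20808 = 693.62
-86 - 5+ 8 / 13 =-1175 / 13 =-90.38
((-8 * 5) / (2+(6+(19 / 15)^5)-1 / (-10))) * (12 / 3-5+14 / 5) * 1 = -109350000 / 17254073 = -6.34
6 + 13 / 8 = 61 / 8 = 7.62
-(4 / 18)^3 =-8 / 729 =-0.01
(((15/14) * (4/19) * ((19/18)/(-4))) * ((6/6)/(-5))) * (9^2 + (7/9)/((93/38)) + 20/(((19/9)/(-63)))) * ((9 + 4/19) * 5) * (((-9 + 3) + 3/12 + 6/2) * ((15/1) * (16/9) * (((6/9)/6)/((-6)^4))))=56363883125/31719233232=1.78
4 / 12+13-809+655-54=-584 / 3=-194.67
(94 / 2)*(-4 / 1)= -188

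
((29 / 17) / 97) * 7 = 203 / 1649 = 0.12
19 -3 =16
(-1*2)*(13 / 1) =-26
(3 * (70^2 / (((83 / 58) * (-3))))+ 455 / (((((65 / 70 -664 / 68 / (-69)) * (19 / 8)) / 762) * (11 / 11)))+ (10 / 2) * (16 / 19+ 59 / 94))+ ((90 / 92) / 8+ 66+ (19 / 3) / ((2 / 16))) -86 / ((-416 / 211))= 311163461087291653 / 2336672777478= 133165.18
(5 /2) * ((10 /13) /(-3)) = -25 /39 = -0.64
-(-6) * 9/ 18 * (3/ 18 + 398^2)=950425/ 2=475212.50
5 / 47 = 0.11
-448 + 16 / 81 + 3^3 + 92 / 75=-849641 / 2025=-419.58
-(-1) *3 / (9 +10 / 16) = 24 / 77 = 0.31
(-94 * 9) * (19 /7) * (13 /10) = -104481 /35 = -2985.17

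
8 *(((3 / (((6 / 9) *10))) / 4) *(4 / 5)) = 18 / 25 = 0.72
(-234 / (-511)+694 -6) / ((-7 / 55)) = -19349110 / 3577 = -5409.31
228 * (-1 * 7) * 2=-3192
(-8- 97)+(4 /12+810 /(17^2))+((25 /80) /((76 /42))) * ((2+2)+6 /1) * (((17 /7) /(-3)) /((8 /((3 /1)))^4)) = -109999516619 /1079574528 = -101.89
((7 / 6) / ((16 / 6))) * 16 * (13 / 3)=91 / 3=30.33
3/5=0.60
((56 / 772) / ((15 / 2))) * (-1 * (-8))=224 / 2895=0.08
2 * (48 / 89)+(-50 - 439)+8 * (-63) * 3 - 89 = -185914 / 89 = -2088.92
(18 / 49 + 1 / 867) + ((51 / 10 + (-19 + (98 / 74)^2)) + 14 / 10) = -1207113919 / 116318454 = -10.38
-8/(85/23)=-184/85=-2.16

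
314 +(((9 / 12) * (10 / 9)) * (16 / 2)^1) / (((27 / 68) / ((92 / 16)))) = 33254 / 81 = 410.54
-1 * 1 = -1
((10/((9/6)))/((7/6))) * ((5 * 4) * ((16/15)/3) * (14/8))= 640/9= 71.11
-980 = -980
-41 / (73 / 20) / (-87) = 820 / 6351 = 0.13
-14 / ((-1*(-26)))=-7 / 13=-0.54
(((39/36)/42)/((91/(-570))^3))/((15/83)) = -14232425/405769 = -35.08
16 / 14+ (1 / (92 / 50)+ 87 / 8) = 16179 / 1288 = 12.56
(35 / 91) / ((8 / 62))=155 / 52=2.98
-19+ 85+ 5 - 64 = 7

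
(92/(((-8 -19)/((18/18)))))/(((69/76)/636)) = -64448/27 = -2386.96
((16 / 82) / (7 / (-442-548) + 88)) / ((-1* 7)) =-7920 / 25001431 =-0.00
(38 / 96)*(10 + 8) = 57 / 8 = 7.12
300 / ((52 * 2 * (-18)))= -25 / 156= -0.16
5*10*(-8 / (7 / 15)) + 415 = -3095 / 7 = -442.14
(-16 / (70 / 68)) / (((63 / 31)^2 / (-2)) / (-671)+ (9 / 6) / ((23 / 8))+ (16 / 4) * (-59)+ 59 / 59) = 16136250944 / 243426955765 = 0.07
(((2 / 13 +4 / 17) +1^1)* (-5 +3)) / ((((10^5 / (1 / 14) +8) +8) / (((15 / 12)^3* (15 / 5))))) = -38375 / 3300304384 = -0.00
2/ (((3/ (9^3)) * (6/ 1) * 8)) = 81/ 8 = 10.12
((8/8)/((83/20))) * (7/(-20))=-7/83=-0.08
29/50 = 0.58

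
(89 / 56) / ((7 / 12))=267 / 98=2.72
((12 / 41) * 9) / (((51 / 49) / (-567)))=-1000188 / 697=-1434.99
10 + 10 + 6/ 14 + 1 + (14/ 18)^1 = 1399/ 63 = 22.21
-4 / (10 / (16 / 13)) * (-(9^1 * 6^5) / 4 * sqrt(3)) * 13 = 559872 * sqrt(3) / 5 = 193945.35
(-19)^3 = -6859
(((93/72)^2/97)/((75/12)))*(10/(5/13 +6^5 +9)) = 0.00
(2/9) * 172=38.22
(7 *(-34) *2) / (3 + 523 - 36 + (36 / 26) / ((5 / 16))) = -15470 / 16069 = -0.96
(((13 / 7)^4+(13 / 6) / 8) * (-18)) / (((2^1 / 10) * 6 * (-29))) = 7010705 / 1114064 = 6.29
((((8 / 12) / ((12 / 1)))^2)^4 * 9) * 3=0.00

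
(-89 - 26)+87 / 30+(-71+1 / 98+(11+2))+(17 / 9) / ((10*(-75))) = -56258033 / 330750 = -170.09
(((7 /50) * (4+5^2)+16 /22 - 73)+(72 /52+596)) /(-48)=-1261193 /114400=-11.02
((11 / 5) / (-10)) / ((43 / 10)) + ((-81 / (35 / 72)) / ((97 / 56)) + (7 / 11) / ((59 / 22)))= -23627451 / 246089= -96.01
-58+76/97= -57.22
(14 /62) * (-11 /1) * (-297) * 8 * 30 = 5488560 /31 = 177050.32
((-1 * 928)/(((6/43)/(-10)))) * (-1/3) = -199520/9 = -22168.89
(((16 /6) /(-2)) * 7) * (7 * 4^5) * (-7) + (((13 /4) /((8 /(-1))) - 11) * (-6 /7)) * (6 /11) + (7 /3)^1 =865449815 /1848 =468317.00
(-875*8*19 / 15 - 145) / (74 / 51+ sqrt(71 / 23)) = 782230690 / 58723 - 23439345*sqrt(1633) / 58723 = -2809.16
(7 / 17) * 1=7 / 17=0.41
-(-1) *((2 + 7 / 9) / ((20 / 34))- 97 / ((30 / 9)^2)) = -3607 / 900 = -4.01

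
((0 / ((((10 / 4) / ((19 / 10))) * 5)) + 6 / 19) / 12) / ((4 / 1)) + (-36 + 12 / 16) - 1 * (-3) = -4901 / 152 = -32.24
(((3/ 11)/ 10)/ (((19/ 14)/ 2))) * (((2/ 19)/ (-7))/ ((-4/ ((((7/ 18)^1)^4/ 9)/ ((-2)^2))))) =2401/ 25011581760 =0.00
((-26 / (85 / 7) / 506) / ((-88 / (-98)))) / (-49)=91 / 946220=0.00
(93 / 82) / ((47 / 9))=837 / 3854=0.22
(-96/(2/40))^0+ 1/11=12/11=1.09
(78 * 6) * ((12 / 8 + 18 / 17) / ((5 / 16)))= 325728 / 85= 3832.09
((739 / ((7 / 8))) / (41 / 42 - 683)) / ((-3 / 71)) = 839504 / 28645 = 29.31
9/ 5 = 1.80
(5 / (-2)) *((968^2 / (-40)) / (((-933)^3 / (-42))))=819896 / 270722079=0.00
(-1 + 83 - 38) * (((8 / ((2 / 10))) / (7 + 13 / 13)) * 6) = 1320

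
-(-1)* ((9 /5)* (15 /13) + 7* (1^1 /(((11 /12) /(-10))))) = -74.29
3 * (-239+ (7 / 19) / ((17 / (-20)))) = -232011 / 323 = -718.30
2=2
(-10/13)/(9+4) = -0.06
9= 9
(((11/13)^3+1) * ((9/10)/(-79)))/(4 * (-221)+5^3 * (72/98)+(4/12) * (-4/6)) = 3500658/151625504615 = 0.00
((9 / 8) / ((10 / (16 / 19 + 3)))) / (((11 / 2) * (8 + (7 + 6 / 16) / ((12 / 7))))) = 7884 / 1234145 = 0.01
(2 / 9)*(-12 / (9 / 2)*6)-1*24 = -248 / 9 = -27.56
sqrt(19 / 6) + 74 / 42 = 37 / 21 + sqrt(114) / 6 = 3.54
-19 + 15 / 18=-18.17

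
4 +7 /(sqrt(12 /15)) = 4 +7 * sqrt(5) /2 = 11.83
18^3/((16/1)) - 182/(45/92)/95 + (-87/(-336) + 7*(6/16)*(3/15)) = 173022617/478800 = 361.37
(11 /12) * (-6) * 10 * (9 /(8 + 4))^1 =-41.25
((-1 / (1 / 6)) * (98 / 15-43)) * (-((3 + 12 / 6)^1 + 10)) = -3282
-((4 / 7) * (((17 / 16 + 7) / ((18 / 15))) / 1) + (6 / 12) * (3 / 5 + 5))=-1859 / 280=-6.64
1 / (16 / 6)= 3 / 8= 0.38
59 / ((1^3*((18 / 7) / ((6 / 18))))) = 413 / 54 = 7.65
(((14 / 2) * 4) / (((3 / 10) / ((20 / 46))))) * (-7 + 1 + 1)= -14000 / 69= -202.90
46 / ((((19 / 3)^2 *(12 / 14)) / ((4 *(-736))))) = -1421952 / 361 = -3938.93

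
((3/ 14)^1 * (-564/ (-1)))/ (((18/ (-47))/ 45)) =-99405/ 7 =-14200.71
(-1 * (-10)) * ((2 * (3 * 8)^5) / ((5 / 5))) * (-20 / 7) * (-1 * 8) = 25480396800 / 7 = 3640056685.71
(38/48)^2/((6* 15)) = 361/51840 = 0.01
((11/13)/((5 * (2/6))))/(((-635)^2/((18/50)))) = 297/655240625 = 0.00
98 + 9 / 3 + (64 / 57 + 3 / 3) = 5878 / 57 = 103.12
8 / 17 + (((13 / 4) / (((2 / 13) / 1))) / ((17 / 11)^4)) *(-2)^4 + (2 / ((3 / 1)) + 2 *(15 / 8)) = 64282157 / 1002252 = 64.14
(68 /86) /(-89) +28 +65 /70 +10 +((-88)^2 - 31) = 415332353 /53578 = 7751.92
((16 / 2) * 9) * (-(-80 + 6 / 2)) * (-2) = -11088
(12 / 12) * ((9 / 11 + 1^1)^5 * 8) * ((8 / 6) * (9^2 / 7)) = 2764800000 / 1127357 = 2452.46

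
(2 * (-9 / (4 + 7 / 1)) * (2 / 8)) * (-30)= 135 / 11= 12.27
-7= -7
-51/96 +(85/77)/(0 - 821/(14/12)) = -461941/866976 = -0.53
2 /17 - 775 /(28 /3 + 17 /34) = -78932 /1003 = -78.70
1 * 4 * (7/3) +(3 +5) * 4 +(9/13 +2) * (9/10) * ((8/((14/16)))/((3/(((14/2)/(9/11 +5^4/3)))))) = 799468/19227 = 41.58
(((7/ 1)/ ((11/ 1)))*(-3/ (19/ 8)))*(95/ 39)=-280/ 143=-1.96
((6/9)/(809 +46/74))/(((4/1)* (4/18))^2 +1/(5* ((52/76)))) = 64935/85359622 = 0.00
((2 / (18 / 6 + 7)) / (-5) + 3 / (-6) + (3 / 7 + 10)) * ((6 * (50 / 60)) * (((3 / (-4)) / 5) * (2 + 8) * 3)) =-31149 / 140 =-222.49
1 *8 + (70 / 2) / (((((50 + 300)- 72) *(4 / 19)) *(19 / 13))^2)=9898267 / 1236544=8.00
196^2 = 38416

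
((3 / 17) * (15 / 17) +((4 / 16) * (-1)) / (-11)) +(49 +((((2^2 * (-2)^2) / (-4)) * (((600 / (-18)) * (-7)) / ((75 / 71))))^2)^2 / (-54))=-25422953741853549037 / 2252601252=-11286042622.63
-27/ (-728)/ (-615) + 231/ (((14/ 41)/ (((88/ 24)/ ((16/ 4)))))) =46273723/ 74620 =620.12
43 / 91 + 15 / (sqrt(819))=43 / 91 + 5 *sqrt(91) / 91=1.00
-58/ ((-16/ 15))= 435/ 8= 54.38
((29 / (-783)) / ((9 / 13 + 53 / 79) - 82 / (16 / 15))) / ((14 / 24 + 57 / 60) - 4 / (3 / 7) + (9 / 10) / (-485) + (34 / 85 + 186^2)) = 7969520 / 562009618479087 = 0.00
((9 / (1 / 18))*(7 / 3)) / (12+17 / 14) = 5292 / 185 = 28.61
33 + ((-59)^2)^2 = 12117394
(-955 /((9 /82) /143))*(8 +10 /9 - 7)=-212768270 /81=-2626768.77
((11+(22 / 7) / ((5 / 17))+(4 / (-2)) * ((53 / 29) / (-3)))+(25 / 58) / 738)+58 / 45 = 4027263 / 166460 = 24.19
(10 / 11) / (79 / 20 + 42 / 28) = 200 / 1199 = 0.17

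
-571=-571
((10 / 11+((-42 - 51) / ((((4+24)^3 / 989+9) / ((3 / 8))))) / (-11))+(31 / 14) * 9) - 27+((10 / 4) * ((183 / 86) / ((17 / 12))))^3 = 348108016991716339 / 7423868015270168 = 46.89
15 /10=3 /2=1.50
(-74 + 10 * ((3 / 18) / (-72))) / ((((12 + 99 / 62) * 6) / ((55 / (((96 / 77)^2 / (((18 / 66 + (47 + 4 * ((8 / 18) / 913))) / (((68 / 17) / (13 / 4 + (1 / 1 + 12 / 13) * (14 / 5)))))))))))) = -320355835145538115 / 97777515184128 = -3276.38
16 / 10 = 1.60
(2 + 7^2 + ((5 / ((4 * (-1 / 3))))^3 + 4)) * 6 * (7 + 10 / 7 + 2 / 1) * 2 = 31755 / 112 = 283.53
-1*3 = -3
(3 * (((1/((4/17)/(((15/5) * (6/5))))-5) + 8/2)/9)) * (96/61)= 2288/305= 7.50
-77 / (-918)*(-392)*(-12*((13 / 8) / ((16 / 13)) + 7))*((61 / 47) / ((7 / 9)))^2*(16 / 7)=784647270 / 37553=20894.40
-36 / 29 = -1.24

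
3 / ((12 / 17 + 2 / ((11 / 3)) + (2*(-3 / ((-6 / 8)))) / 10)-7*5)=-935 / 10269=-0.09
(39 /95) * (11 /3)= 143 /95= 1.51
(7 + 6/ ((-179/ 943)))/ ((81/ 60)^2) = -1762000/ 130491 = -13.50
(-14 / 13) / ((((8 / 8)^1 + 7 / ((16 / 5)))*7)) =-32 / 663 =-0.05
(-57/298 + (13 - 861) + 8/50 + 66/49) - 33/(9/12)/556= -42966429813/50741950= -846.76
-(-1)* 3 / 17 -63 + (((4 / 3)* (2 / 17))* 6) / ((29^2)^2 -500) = -62.82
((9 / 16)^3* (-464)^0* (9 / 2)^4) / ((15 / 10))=1594323 / 32768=48.65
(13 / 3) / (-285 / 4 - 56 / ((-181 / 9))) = -724 / 11439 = -0.06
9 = 9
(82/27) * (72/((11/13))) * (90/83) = 255840/913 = 280.22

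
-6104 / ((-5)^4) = -6104 / 625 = -9.77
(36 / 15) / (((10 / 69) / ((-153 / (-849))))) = 21114 / 7075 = 2.98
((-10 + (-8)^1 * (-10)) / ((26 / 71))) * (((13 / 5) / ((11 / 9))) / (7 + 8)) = 1491 / 55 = 27.11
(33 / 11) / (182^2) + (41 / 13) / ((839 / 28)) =2927621 / 27791036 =0.11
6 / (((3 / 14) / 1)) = 28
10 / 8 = 5 / 4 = 1.25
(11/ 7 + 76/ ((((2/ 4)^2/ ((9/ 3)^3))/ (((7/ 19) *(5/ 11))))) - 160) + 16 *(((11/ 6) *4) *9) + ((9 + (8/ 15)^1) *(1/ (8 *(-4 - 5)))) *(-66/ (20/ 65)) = 127540733/ 55440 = 2300.52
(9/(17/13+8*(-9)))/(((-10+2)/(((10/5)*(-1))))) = -117/3676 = -0.03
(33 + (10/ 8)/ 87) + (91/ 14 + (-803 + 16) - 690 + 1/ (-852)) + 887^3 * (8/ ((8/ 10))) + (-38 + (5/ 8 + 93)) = 344856456852397/ 49416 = 6978639648.14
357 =357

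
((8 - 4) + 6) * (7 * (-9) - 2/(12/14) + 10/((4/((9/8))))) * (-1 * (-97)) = -1455485/24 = -60645.21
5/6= 0.83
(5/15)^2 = 1/9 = 0.11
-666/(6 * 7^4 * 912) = -37/729904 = -0.00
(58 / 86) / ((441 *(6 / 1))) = 29 / 113778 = 0.00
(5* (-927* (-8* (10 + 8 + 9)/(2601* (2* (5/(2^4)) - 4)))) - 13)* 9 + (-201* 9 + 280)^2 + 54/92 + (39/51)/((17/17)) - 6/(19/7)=590216873967/252586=2336696.71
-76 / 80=-19 / 20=-0.95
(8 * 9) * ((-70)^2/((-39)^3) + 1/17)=-191848/112047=-1.71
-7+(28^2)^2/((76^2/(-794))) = -30504831/361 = -84500.92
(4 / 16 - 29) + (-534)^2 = 1140509 / 4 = 285127.25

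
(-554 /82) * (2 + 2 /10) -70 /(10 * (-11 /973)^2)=-1358924802 /24805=-54784.31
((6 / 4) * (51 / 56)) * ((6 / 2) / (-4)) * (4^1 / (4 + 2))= -153 / 224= -0.68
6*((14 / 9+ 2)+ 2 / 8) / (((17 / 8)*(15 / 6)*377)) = 1096 / 96135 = 0.01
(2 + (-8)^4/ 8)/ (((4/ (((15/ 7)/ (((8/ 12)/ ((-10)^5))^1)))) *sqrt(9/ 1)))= -96375000/ 7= -13767857.14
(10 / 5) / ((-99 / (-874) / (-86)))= -150328 / 99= -1518.46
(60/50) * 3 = 18/5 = 3.60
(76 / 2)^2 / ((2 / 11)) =7942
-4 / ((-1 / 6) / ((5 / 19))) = 120 / 19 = 6.32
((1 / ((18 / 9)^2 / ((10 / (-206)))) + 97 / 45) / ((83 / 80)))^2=25267009936 / 5919917481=4.27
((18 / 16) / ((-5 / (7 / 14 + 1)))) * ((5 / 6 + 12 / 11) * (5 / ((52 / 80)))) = -5715 / 1144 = -5.00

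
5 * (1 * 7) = 35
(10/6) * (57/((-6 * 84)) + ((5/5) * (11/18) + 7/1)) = 18895/1512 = 12.50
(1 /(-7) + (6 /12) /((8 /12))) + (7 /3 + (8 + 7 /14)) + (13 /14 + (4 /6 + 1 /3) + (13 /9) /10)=17027 /1260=13.51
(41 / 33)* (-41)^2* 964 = 66439844 / 33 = 2013328.61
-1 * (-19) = 19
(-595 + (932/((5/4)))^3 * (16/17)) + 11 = 828985708632/2125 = 390110921.71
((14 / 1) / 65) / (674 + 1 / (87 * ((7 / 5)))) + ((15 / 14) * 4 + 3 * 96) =292.29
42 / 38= 21 / 19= 1.11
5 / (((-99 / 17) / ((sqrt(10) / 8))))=-85*sqrt(10) / 792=-0.34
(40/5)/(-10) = -4/5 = -0.80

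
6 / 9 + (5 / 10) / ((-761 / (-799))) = 5441 / 4566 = 1.19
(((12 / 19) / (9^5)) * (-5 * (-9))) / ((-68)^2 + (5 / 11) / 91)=20020 / 192333420837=0.00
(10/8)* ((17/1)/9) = 85/36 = 2.36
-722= -722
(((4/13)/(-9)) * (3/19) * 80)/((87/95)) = -1600/3393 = -0.47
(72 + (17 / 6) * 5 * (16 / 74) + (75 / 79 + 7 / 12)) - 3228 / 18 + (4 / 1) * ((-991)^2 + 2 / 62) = 4271375099335 / 1087356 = 3928221.39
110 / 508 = 55 / 254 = 0.22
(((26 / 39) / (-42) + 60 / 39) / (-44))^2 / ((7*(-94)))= -1555009 / 854474388768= -0.00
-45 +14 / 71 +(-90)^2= 571919 / 71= 8055.20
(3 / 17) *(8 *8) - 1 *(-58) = 1178 / 17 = 69.29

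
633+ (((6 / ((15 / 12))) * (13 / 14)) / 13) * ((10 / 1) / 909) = 1342601 / 2121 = 633.00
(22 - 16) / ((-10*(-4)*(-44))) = -3 / 880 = -0.00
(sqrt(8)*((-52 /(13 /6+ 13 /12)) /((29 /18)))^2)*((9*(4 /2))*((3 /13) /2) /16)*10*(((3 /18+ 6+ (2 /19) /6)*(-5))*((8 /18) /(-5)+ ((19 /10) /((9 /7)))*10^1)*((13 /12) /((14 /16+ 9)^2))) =-128841062400*sqrt(2) /99724939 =-1827.11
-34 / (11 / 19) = -646 / 11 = -58.73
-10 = -10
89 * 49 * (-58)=-252938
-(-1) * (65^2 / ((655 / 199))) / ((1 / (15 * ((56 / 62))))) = 70625100 / 4061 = 17391.06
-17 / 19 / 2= -17 / 38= -0.45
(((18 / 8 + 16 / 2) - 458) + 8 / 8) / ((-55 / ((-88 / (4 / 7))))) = -12509 / 10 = -1250.90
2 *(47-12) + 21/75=1757/25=70.28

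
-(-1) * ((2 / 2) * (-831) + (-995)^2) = 989194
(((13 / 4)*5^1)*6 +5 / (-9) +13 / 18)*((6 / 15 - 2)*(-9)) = 7032 / 5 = 1406.40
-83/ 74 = -1.12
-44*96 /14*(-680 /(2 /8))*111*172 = 15668095268.57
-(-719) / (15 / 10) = 1438 / 3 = 479.33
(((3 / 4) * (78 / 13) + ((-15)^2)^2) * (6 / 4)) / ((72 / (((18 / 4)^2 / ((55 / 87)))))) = 237857391 / 7040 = 33786.56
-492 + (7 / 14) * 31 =-953 / 2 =-476.50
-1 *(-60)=60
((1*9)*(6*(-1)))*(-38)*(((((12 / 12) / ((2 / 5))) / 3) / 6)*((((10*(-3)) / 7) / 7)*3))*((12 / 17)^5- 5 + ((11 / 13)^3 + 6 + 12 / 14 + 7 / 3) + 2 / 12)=-2877880823345475 / 1069963059347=-2689.70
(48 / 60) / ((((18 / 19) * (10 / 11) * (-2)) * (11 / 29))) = -551 / 450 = -1.22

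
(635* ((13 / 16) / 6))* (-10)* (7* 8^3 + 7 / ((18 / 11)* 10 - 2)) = -7792018325 / 2528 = -3082285.73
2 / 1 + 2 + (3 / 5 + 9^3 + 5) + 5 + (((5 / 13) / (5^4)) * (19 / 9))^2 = 159049069111 / 213890625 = 743.60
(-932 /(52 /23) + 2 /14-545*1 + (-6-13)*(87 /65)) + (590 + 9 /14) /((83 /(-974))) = -298860013 /37765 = -7913.68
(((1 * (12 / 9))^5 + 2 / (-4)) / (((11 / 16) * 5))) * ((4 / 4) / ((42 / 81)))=1444 / 693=2.08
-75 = -75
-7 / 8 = -0.88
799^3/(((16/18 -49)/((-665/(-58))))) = -3052843158015/25114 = -121559415.39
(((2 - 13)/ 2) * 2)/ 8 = -11/ 8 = -1.38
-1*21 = -21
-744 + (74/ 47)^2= -1638020/ 2209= -741.52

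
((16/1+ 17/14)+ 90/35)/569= 277/7966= 0.03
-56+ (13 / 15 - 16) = -1067 / 15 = -71.13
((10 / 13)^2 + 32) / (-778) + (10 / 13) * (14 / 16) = 165979 / 262964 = 0.63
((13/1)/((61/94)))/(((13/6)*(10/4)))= 1128/305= 3.70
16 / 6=8 / 3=2.67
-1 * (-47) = 47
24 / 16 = 3 / 2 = 1.50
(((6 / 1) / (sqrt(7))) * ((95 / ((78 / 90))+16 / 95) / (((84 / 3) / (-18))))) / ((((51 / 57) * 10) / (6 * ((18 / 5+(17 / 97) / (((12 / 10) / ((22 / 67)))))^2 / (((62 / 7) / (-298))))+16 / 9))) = 252510781484762553 * sqrt(7) / 13911812204375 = 48022.55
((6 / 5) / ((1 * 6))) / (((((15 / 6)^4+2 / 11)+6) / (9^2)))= 14256 / 39815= 0.36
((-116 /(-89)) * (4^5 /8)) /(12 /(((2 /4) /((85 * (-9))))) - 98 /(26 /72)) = -0.01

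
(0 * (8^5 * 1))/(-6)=0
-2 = -2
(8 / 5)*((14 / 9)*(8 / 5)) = 896 / 225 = 3.98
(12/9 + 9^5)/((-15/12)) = -708604/15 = -47240.27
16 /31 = 0.52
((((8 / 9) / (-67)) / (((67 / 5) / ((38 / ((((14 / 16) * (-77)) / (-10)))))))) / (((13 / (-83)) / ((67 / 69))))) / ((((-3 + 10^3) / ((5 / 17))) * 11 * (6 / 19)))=479408000 / 163063417449933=0.00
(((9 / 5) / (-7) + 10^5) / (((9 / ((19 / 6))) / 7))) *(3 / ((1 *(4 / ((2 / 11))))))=6045439 / 180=33585.77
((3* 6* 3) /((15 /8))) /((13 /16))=2304 /65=35.45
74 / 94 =37 / 47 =0.79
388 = 388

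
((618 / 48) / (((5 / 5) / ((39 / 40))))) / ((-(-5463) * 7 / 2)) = 1339 / 2039520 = 0.00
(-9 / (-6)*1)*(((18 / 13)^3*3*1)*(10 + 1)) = 288684 / 2197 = 131.40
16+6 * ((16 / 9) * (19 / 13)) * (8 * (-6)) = -9520 / 13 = -732.31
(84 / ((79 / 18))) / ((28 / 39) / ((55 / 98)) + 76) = 810810 / 3273839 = 0.25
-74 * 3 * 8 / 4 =-444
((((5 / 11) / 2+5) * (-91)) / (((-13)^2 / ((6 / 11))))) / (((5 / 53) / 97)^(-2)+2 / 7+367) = -422625 / 291120524266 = -0.00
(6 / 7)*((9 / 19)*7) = 54 / 19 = 2.84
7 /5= 1.40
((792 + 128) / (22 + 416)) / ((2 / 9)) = 690 / 73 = 9.45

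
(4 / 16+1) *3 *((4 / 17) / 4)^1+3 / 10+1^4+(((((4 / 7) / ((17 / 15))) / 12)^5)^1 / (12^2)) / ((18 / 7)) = 67182072093361 / 44181633474720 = 1.52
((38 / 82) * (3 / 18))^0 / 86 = 1 / 86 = 0.01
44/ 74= 22/ 37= 0.59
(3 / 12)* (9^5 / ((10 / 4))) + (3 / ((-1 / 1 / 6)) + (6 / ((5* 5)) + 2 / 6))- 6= 882221 / 150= 5881.47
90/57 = 30/19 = 1.58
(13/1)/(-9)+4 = 23/9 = 2.56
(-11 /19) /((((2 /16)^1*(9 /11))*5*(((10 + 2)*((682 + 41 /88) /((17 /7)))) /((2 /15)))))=-724064 /16174851525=-0.00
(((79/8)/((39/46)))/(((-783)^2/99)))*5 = 99935/10626876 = 0.01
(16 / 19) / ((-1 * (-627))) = 16 / 11913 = 0.00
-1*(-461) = 461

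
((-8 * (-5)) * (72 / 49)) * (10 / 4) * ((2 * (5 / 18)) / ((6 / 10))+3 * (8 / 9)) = 77600 / 147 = 527.89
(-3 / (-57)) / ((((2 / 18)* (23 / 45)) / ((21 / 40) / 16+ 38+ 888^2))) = 40880092581 / 55936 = 730836.90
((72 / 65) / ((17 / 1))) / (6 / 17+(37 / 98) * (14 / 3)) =1512 / 49075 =0.03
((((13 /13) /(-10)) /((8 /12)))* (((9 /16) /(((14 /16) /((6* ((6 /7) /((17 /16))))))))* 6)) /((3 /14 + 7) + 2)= -0.30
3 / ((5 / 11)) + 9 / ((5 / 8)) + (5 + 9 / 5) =139 / 5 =27.80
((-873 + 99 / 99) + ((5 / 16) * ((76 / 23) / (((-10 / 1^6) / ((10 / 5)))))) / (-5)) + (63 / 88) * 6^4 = 55.86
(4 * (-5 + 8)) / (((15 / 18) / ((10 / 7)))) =144 / 7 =20.57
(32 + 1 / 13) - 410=-4913 / 13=-377.92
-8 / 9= -0.89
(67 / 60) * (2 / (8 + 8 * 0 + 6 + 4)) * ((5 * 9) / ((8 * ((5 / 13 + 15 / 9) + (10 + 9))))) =871 / 26272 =0.03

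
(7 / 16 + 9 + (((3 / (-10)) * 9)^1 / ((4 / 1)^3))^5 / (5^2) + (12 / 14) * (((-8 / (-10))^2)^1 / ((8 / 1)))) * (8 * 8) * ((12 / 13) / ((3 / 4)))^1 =178623663208357651 / 238551040000000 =748.79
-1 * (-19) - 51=-32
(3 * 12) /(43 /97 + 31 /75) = 65475 /1558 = 42.03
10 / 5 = 2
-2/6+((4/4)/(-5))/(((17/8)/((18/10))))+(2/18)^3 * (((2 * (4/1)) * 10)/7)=-1056341/2168775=-0.49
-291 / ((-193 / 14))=4074 / 193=21.11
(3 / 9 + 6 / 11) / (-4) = -29 / 132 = -0.22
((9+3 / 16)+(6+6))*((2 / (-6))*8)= -113 / 2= -56.50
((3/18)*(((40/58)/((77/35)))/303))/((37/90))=500/1192103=0.00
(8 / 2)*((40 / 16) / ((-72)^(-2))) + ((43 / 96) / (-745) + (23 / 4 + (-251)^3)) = -15761405.25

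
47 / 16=2.94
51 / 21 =17 / 7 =2.43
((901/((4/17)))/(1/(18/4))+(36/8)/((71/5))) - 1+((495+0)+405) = 10298375/568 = 18130.94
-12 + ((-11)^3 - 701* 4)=-4147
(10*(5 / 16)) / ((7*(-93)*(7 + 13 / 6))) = -5 / 9548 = -0.00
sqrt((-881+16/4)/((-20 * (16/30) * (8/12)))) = 3 * sqrt(877)/8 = 11.11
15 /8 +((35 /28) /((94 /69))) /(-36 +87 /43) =169195 /91556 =1.85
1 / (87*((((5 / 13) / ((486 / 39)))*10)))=27 / 725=0.04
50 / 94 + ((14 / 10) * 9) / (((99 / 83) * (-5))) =-20432 / 12925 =-1.58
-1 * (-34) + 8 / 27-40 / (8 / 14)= -964 / 27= -35.70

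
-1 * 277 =-277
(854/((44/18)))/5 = 3843/55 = 69.87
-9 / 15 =-3 / 5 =-0.60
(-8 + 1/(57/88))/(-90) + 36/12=7879/2565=3.07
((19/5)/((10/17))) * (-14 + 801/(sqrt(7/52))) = -2261/25 + 258723 * sqrt(91)/175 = 14012.76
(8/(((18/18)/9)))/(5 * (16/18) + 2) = 324/29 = 11.17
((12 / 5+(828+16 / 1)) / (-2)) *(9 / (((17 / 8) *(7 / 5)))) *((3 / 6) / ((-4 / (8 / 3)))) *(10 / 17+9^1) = 8277792 / 2023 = 4091.84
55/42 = 1.31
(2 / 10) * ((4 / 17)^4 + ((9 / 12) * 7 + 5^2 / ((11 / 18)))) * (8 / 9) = 67856966 / 8268579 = 8.21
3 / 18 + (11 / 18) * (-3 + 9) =23 / 6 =3.83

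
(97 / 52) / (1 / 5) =485 / 52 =9.33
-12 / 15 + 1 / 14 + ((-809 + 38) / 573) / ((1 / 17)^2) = -5208851 / 13370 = -389.59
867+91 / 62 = 868.47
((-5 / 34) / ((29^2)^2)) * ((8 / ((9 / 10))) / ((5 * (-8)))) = 5 / 108213993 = 0.00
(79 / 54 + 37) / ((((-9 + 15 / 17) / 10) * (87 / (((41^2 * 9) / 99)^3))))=-838607153227345 / 431459622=-1943651.53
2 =2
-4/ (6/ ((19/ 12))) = -1.06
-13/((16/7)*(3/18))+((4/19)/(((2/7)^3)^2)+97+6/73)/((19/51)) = 533495337/421648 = 1265.26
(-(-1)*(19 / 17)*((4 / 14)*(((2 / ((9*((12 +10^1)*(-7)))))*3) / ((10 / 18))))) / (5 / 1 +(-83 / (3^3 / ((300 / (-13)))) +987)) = -6669 / 2848868330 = -0.00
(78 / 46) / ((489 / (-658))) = -8554 / 3749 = -2.28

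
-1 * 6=-6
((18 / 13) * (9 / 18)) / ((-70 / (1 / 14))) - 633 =-8064429 / 12740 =-633.00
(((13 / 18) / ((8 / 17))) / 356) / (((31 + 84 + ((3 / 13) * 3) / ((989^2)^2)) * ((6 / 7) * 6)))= 19240609809481151 / 2639619632883805065216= 0.00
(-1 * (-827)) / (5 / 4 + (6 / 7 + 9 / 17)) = 393652 / 1255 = 313.67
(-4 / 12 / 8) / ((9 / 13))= -13 / 216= -0.06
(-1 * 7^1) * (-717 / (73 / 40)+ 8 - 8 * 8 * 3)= 294784 / 73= 4038.14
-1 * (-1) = 1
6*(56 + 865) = 5526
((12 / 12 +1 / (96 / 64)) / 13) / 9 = 5 / 351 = 0.01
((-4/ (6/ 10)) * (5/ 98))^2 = 2500/ 21609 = 0.12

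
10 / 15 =2 / 3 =0.67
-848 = -848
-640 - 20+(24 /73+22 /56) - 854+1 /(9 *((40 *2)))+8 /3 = -555783749 /367920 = -1510.61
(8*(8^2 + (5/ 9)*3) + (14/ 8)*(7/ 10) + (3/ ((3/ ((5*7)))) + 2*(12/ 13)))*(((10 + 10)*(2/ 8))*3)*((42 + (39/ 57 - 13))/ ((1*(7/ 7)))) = 123926451/ 494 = 250863.26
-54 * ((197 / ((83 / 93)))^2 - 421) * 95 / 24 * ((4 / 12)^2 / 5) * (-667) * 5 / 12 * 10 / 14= 26356574484725 / 578676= 45546341.10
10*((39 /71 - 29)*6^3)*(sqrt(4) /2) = -4363200 /71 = -61453.52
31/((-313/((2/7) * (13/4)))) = -403/4382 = -0.09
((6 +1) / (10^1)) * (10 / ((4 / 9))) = 63 / 4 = 15.75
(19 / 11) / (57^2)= 0.00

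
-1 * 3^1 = -3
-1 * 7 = -7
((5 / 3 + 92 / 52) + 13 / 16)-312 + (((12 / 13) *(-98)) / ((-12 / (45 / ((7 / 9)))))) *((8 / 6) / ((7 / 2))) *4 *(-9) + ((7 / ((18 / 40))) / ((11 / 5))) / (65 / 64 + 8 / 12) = -4644830167 / 739024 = -6285.09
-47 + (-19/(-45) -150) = -8846/45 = -196.58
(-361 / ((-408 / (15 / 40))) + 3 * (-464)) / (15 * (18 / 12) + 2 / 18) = -13627215 / 221408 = -61.55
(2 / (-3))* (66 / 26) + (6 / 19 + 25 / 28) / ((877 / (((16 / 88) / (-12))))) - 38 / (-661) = -432588736051 / 264606173832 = -1.63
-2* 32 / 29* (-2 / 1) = 128 / 29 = 4.41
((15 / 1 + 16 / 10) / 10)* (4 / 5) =166 / 125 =1.33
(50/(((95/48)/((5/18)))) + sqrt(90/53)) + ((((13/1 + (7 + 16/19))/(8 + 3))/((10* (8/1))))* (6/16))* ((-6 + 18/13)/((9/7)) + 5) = 3* sqrt(530)/53 + 166697/23712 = 8.33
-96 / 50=-1.92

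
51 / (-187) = -3 / 11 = -0.27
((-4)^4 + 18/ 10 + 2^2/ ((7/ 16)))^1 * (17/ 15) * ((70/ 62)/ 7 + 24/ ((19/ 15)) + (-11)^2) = 4369123148/ 103075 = 42387.81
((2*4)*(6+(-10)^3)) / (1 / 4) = -31808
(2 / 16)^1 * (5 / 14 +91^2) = 1035.17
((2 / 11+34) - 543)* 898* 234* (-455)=535129505820 / 11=48648136892.73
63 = 63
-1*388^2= -150544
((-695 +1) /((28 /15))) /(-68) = 5205 /952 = 5.47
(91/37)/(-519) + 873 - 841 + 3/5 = 3129634/96015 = 32.60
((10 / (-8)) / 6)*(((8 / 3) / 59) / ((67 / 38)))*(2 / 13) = -380 / 462501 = -0.00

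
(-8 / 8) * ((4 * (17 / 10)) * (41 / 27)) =-1394 / 135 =-10.33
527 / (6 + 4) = 527 / 10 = 52.70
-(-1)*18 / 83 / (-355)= -18 / 29465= -0.00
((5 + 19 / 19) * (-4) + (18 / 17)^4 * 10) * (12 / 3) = -3818976 / 83521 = -45.72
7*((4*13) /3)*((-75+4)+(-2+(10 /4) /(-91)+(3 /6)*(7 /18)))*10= -2386010 /27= -88370.74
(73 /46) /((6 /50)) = 13.22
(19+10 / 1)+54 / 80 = 1187 / 40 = 29.68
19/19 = 1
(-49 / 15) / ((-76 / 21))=0.90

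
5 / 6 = 0.83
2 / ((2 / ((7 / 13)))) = 7 / 13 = 0.54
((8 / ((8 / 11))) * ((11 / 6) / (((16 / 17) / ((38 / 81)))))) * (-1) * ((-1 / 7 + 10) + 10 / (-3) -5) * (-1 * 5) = 390830 / 5103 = 76.59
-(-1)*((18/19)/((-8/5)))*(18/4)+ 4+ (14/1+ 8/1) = 3547/152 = 23.34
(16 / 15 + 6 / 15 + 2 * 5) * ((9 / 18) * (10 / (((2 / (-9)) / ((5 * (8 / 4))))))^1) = -2580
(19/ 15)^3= 6859/ 3375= 2.03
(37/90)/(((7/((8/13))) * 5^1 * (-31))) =-148/634725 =-0.00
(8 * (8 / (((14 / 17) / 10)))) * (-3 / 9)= -5440 / 21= -259.05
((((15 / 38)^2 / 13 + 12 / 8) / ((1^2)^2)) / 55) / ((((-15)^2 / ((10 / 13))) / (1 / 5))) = 9461 / 503324250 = 0.00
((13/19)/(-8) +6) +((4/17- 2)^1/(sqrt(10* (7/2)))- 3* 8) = -2749/152- 6* sqrt(35)/119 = -18.38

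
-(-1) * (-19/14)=-19/14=-1.36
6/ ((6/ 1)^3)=1/ 36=0.03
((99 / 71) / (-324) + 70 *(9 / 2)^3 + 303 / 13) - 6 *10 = 105366875 / 16614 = 6342.05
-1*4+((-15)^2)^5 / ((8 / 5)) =2883251953093 / 8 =360406494136.62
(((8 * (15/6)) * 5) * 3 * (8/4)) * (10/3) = 2000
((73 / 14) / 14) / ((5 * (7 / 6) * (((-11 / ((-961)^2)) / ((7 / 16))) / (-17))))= 3438268683 / 86240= 39868.61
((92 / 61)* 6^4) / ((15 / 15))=119232 / 61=1954.62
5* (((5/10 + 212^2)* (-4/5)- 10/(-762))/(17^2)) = -68495393/110109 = -622.07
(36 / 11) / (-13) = -36 / 143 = -0.25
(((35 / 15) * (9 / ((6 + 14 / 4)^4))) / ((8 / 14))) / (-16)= -147 / 521284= -0.00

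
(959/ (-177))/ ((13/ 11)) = -10549/ 2301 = -4.58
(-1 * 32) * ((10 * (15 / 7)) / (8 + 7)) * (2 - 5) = 960 / 7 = 137.14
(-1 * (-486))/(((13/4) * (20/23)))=11178/65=171.97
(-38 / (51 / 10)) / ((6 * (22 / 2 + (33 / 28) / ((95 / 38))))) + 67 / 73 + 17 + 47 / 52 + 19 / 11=130588673 / 6388668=20.44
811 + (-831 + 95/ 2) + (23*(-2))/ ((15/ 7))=181/ 30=6.03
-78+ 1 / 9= -701 / 9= -77.89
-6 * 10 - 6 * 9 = -114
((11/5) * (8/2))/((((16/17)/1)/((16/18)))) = 374/45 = 8.31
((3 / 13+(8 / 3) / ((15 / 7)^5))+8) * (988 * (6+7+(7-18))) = 16380.62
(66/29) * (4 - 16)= -792/29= -27.31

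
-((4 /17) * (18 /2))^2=-1296 /289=-4.48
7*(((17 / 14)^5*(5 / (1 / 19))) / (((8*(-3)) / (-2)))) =134886415 / 921984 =146.30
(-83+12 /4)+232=152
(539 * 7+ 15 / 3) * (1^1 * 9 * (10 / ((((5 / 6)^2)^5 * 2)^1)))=2055970916352 / 1953125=1052657.11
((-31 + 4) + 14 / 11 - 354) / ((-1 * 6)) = 4177 / 66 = 63.29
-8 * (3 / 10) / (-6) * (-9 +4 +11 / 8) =-29 / 20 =-1.45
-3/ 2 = -1.50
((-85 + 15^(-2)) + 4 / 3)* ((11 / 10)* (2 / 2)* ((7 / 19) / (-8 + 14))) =-5.65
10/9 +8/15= 74/45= 1.64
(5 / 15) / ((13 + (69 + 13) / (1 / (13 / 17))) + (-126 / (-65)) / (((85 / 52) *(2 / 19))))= 425 / 110889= 0.00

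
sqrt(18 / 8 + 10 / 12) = sqrt(111) / 6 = 1.76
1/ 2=0.50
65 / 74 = 0.88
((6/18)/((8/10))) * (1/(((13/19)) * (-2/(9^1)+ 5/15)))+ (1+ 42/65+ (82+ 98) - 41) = 146.13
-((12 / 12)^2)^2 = -1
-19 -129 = -148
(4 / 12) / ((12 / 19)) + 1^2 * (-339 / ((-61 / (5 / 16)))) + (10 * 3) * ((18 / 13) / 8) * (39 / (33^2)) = 2604451 / 1062864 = 2.45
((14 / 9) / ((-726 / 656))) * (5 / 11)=-22960 / 35937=-0.64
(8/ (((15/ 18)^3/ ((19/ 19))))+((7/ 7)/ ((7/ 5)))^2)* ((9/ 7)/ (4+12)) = 790173/ 686000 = 1.15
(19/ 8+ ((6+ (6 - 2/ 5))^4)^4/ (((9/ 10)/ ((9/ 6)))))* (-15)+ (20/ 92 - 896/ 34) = -51299678268432483942354590775643/ 19091796875000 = -2687001050991041614.17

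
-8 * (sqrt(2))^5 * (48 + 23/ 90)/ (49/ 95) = -1320272 * sqrt(2)/ 441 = -4233.89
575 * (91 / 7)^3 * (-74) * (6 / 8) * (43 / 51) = -2009870525 / 34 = -59113838.97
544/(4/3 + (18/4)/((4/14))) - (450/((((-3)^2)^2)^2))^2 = 3468734348/108945405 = 31.84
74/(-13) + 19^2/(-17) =-5951/221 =-26.93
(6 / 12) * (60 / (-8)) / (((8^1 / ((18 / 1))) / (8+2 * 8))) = -405 / 2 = -202.50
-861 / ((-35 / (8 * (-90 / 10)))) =-8856 / 5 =-1771.20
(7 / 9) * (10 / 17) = 70 / 153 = 0.46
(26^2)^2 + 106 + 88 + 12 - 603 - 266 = 456313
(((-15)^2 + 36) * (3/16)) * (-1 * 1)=-783/16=-48.94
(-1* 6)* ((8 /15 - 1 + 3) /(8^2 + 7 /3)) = -228 /995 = -0.23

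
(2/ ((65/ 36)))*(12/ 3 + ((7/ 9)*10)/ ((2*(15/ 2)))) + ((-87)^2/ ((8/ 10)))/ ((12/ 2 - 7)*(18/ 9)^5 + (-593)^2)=1380092543/ 274261260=5.03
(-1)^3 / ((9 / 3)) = -1 / 3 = -0.33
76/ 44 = 19/ 11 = 1.73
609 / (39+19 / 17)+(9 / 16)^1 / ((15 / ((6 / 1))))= 210129 / 13640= 15.41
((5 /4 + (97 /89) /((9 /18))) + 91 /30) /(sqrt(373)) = 0.33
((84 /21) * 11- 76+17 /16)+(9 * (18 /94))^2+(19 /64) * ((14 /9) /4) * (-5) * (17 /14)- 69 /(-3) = -28849183 /5089536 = -5.67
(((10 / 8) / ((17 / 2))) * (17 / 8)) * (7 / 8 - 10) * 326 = -929.61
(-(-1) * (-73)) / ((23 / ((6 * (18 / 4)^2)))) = -17739 / 46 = -385.63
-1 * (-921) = 921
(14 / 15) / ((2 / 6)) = 14 / 5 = 2.80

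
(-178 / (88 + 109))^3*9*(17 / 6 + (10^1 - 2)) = -549875820 / 7645373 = -71.92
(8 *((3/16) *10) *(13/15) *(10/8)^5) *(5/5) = 40625/1024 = 39.67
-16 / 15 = -1.07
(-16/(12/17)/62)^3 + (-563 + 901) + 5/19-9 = 5031310616/15282783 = 329.21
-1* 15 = -15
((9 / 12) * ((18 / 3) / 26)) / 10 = 9 / 520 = 0.02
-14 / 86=-7 / 43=-0.16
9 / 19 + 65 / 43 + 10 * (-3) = -22888 / 817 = -28.01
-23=-23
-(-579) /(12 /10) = 965 /2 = 482.50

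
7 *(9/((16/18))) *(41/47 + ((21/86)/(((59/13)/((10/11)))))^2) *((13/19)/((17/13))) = 383512371148179/11822972652469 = 32.44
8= 8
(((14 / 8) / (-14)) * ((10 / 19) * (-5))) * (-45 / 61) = -1125 / 4636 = -0.24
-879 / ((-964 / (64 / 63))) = 4688 / 5061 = 0.93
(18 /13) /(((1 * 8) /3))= 27 /52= 0.52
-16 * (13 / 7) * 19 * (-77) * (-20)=-869440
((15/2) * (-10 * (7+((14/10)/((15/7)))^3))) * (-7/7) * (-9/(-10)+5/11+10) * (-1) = -1917698363/309375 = -6198.62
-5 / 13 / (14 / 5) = -0.14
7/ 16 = 0.44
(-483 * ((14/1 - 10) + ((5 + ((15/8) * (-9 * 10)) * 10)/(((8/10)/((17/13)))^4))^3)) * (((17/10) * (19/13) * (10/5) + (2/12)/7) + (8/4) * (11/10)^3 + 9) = 283392589342349208069391330932801955285047/20325604337285010030592000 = 13942640260024039.05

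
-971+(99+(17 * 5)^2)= 6353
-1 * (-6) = 6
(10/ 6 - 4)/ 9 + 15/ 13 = 314/ 351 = 0.89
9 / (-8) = -9 / 8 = -1.12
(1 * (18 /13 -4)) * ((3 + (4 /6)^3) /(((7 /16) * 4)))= -4.93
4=4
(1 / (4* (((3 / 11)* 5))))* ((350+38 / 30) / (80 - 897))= -57959 / 735300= -0.08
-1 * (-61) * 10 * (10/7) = 6100/7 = 871.43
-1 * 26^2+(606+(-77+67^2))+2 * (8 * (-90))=2902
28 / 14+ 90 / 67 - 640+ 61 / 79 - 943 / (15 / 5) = -15088510 / 15879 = -950.22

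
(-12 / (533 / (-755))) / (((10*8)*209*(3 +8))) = 453 / 4901468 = 0.00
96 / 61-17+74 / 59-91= -378514 / 3599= -105.17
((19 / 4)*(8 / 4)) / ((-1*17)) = -19 / 34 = -0.56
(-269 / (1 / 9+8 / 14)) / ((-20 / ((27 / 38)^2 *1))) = 12354363 / 1241840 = 9.95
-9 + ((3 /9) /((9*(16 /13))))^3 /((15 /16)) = -680242283 /75582720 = -9.00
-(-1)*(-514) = -514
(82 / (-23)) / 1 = -82 / 23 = -3.57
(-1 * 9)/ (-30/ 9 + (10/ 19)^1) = 513/ 160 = 3.21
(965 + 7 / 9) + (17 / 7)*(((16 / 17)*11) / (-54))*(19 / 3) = 545924 / 567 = 962.83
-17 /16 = -1.06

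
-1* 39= -39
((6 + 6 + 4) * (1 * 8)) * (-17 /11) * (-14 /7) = 4352 /11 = 395.64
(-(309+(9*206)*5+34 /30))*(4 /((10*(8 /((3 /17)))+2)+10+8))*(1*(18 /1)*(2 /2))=-2586636 /1775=-1457.26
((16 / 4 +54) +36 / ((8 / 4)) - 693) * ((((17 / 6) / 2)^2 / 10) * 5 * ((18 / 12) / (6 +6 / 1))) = -178313 / 2304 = -77.39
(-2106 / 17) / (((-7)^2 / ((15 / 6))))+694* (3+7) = 6933.68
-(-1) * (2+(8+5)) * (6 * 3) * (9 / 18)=135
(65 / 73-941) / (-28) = 2451 / 73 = 33.58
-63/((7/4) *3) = -12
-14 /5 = -2.80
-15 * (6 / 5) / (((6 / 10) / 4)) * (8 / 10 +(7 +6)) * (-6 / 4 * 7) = 17388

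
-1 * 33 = -33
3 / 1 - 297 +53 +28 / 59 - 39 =-16492 / 59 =-279.53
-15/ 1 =-15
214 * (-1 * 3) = -642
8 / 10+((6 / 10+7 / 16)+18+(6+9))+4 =3107 / 80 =38.84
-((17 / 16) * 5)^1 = -85 / 16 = -5.31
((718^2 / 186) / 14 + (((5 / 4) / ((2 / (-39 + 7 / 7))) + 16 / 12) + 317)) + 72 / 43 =55340105 / 111972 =494.23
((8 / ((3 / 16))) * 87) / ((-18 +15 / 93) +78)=115072 / 1865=61.70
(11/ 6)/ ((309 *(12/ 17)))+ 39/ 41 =875339/ 912168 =0.96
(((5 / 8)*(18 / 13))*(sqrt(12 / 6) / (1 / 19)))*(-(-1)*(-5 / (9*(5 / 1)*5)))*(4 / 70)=-19*sqrt(2) / 910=-0.03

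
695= 695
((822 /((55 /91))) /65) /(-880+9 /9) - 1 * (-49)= 3946257 /80575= 48.98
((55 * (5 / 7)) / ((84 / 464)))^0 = 1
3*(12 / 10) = 18 / 5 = 3.60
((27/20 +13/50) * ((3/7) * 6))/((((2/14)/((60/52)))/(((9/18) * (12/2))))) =13041/130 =100.32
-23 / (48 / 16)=-23 / 3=-7.67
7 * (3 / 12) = 7 / 4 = 1.75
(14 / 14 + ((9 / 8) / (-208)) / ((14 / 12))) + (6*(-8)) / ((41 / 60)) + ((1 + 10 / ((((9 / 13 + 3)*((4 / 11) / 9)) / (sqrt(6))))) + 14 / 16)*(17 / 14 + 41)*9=153566177 / 238784 + 11409255*sqrt(6) / 448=63024.49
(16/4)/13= 4/13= 0.31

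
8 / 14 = 4 / 7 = 0.57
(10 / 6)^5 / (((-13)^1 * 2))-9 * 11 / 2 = -157933 / 3159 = -49.99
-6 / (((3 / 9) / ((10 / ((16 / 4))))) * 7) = -45 / 7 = -6.43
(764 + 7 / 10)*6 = 22941 / 5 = 4588.20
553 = 553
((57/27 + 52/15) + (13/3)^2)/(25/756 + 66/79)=7273056/259355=28.04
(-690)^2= 476100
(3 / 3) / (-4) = -1 / 4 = -0.25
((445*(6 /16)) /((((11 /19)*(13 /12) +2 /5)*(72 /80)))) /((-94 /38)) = -4016125 /55037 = -72.97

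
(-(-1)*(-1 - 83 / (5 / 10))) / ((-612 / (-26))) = -2171 / 306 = -7.09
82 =82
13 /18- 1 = -5 /18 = -0.28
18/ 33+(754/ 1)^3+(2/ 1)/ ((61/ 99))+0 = 287631576488/ 671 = 428661067.79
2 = 2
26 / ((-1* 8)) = -13 / 4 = -3.25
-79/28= -2.82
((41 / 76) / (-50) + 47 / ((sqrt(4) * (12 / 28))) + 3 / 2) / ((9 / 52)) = 8347001 / 25650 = 325.42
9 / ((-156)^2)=1 / 2704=0.00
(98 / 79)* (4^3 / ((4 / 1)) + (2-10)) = 784 / 79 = 9.92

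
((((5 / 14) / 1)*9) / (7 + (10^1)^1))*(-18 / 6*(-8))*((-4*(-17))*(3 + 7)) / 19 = 21600 / 133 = 162.41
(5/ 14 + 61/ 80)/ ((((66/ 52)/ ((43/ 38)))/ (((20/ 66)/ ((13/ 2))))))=43/ 924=0.05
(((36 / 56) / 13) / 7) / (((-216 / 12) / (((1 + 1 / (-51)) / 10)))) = -5 / 129948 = -0.00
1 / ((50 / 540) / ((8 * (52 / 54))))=416 / 5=83.20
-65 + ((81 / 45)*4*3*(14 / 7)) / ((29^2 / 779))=-105061 / 4205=-24.98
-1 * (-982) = 982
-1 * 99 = -99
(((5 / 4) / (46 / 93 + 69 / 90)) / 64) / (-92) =-775 / 4604416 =-0.00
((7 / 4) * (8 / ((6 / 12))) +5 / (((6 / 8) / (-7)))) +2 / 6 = -18.33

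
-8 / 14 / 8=-1 / 14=-0.07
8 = 8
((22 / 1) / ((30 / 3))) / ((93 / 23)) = 253 / 465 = 0.54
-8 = -8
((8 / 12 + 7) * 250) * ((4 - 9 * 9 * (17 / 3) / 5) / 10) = -50485 / 3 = -16828.33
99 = 99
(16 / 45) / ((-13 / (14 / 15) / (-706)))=158144 / 8775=18.02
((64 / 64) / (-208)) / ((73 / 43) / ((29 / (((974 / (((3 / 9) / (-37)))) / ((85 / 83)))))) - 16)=105995 / 136605798368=0.00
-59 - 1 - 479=-539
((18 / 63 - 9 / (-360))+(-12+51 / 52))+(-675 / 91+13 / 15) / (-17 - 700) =-83772293 / 7829640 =-10.70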